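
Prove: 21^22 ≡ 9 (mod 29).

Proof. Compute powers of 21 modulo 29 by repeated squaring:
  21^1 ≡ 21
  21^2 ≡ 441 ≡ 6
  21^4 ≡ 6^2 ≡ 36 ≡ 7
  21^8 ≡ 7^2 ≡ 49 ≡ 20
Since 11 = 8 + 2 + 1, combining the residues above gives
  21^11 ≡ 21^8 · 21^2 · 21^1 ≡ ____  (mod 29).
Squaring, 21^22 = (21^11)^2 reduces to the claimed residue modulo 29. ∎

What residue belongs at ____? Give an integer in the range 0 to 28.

21^8 · 21^2 · 21^1 ≡ 20 · 6 · 21 = 2520.
2520 mod 29 = 26, so 21^11 ≡ 26 (mod 29).

26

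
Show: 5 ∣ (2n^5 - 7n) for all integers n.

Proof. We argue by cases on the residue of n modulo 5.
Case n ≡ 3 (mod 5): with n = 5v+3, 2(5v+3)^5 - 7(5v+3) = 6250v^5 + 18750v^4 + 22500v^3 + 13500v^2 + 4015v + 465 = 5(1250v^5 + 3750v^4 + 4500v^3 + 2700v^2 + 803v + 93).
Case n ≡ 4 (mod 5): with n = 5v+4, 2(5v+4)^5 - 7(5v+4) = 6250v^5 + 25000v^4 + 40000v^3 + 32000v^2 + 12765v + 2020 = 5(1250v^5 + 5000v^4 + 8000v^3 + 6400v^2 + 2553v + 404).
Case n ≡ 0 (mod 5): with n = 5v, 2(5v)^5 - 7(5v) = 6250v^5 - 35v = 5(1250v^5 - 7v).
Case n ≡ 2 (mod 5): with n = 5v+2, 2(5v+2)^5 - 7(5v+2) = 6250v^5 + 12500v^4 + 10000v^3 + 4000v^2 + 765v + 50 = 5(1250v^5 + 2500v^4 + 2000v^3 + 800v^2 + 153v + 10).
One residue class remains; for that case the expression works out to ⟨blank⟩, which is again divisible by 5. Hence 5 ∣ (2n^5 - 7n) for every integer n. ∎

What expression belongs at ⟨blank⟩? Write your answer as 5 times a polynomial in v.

Only n ≡ 1 (mod 5) is unaccounted for. Put n = 5v+1:
2(5v+1)^5 - 7(5v+1) expands to 6250v^5 + 6250v^4 + 2500v^3 + 500v^2 + 15v - 5,
and factoring out 5 leaves 5(1250v^5 + 1250v^4 + 500v^3 + 100v^2 + 3v - 1).

5(1250v^5 + 1250v^4 + 500v^3 + 100v^2 + 3v - 1)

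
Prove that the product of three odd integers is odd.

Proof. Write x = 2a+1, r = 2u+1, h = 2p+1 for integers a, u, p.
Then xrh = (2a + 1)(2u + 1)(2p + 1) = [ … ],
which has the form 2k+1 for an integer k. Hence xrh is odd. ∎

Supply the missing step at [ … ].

(2a + 1)(2u + 1)(2p + 1) = 8apu + 4ap + 4au + 2a + 4pu + 2p + 2u + 1
= 2(4apu + 2ap + 2au + a + 2pu + p + u) + 1.
Since 4apu + 2ap + 2au + a + 2pu + p + u is an integer, the product is of the form 2k+1 for an integer k.

2(4apu + 2ap + 2au + a + 2pu + p + u) + 1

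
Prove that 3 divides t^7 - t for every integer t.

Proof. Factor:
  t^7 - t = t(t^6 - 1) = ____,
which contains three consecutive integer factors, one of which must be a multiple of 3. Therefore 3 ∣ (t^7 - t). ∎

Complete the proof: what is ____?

t^6 - 1 = (t^2 - 1)(t^4 + t^2 + 1), and t^2 - 1 = (t-1)(t+1).
So t(t^6 - 1) = (t - 1)t(t + 1)(t^4 + t^2 + 1).

(t - 1)t(t + 1)(t^4 + t^2 + 1)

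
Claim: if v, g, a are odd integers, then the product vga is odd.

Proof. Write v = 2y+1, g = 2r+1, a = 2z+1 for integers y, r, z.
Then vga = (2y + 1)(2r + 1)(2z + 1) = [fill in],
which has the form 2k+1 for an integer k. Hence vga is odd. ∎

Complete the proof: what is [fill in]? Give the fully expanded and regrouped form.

Expanding: (2y + 1)(2r + 1)(2z + 1) = 8ryz + 4ry + 4rz + 2r + 4yz + 2y + 2z + 1.
Every term except the constant is even, so this is 2(4ryz + 2ry + 2rz + r + 2yz + y + z) + 1,
and 4ryz + 2ry + 2rz + r + 2yz + y + z ∈ ℤ gives the required form.

2(4ryz + 2ry + 2rz + r + 2yz + y + z) + 1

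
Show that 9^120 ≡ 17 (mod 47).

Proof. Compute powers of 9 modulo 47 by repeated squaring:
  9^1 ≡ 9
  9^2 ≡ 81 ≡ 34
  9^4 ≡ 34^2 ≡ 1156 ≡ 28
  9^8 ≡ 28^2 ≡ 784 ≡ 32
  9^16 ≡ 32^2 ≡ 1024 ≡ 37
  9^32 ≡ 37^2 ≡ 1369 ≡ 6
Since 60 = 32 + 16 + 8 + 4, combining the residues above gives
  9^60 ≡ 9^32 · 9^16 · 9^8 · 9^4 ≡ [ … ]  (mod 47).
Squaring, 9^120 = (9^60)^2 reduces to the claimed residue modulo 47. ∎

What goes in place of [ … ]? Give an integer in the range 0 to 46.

8

Multiply the listed residues: 6 · 37 · 32 · 28 = 222 → 7104 → 198912.
Reducing modulo 47: 198912 = 4232·47 + 8, so 9^60 ≡ 8.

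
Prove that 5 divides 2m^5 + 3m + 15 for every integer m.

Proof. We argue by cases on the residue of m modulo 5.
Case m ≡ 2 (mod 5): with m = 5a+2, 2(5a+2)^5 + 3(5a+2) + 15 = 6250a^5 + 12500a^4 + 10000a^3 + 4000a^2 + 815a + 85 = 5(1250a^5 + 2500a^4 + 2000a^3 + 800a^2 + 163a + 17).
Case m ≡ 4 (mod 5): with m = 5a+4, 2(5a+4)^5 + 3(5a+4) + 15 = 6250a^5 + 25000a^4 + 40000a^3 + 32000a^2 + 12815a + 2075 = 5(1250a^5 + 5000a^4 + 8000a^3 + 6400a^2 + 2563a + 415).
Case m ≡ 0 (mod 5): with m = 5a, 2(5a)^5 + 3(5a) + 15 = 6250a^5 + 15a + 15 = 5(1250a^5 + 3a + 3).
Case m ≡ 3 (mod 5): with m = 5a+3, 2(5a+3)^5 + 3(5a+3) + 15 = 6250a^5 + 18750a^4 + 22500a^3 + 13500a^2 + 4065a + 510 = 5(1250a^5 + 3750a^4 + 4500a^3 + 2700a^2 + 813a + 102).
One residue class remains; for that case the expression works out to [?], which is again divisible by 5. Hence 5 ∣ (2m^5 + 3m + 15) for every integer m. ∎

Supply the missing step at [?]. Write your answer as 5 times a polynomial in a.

5(1250a^5 + 1250a^4 + 500a^3 + 100a^2 + 13a + 4)

Only m ≡ 1 (mod 5) is unaccounted for. Put m = 5a+1:
2(5a+1)^5 + 3(5a+1) + 15 expands to 6250a^5 + 6250a^4 + 2500a^3 + 500a^2 + 65a + 20,
and factoring out 5 leaves 5(1250a^5 + 1250a^4 + 500a^3 + 100a^2 + 13a + 4).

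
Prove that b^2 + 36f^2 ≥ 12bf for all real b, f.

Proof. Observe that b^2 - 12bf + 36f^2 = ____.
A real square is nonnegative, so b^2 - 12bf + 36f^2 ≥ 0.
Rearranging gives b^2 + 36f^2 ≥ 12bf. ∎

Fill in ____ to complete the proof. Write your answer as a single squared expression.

The leading and trailing coefficients are 1^2 and 6^2, and 12 = 2·1·6, so the trinomial is (b - 6f)^2.
Hence b^2 - 12bf + 36f^2 ≥ 0.

(b - 6f)^2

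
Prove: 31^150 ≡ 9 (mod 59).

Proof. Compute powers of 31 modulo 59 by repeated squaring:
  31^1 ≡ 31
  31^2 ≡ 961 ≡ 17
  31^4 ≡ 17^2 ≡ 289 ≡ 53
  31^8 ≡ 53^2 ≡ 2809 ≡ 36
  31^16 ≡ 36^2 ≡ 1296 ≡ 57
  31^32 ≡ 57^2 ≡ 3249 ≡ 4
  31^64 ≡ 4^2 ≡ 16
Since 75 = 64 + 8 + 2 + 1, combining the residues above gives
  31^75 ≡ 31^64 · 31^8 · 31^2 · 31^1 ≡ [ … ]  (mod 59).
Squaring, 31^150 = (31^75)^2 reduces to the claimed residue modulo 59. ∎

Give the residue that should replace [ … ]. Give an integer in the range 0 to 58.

Multiply the listed residues: 16 · 36 · 17 · 31 = 576 → 9792 → 303552.
Reducing modulo 59: 303552 = 5144·59 + 56, so 31^75 ≡ 56.

56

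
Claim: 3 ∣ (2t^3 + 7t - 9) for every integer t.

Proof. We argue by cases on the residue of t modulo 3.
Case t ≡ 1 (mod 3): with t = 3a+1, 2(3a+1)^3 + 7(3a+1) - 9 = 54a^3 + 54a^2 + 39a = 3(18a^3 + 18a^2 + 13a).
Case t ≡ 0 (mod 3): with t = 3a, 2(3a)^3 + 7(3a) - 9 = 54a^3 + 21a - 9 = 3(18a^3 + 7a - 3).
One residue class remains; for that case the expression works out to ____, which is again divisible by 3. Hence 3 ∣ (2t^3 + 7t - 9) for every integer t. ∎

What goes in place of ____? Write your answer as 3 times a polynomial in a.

The residues treated are {1, 0}, so the missing case is t ≡ 2 (mod 3); write t = 3a+2.
Then 2(3a+2)^3 + 7(3a+2) - 9 = 54a^3 + 108a^2 + 93a + 21 = 3(18a^3 + 36a^2 + 31a + 7).

3(18a^3 + 36a^2 + 31a + 7)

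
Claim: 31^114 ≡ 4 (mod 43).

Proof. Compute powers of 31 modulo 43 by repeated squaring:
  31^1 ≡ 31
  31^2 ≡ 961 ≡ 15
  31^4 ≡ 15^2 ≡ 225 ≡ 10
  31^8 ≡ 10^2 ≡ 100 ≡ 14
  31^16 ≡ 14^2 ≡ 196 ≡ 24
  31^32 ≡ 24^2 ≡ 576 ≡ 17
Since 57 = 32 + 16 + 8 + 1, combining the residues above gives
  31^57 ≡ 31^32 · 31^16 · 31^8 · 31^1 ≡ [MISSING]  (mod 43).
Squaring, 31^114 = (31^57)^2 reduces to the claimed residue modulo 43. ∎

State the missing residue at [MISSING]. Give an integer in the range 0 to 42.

Multiply the listed residues: 17 · 24 · 14 · 31 = 408 → 5712 → 177072.
Reducing modulo 43: 177072 = 4117·43 + 41, so 31^57 ≡ 41.

41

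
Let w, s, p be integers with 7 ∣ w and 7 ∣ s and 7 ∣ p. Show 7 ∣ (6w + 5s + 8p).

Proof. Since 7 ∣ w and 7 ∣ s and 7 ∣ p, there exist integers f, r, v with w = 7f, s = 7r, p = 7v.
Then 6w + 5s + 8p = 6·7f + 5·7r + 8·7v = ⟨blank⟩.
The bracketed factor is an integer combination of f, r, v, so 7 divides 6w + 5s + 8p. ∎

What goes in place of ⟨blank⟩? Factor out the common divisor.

7(6f + 5r + 8v)

Each term has a factor of 7: 6·7f + 5·7r + 8·7v = 7·(6f + 5r + 8v).
Since 6f + 5r + 8v is an integer, 7 ∣ (6w + 5s + 8p).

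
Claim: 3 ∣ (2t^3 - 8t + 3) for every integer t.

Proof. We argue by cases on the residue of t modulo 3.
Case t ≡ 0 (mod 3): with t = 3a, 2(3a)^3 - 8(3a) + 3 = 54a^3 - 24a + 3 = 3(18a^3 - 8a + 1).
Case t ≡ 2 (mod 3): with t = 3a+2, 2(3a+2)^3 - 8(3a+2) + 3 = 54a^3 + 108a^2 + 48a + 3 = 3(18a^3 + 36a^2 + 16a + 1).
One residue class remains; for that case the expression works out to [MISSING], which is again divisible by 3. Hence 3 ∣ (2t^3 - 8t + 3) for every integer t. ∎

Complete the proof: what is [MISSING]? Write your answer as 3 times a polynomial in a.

The residues treated are {0, 2}, so the missing case is t ≡ 1 (mod 3); write t = 3a+1.
Then 2(3a+1)^3 - 8(3a+1) + 3 = 54a^3 + 54a^2 - 6a - 3 = 3(18a^3 + 18a^2 - 2a - 1).

3(18a^3 + 18a^2 - 2a - 1)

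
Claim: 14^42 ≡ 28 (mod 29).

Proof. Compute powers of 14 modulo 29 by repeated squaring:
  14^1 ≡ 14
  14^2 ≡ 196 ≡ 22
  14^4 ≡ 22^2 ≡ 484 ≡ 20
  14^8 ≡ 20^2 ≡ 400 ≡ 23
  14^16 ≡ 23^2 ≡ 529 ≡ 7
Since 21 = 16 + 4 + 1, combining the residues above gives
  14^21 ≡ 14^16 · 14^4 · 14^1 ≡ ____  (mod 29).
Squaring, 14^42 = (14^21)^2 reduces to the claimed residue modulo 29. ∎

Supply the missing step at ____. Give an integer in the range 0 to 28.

17

Multiply the listed residues: 7 · 20 · 14 = 140 → 1960.
Reducing modulo 29: 1960 = 67·29 + 17, so 14^21 ≡ 17.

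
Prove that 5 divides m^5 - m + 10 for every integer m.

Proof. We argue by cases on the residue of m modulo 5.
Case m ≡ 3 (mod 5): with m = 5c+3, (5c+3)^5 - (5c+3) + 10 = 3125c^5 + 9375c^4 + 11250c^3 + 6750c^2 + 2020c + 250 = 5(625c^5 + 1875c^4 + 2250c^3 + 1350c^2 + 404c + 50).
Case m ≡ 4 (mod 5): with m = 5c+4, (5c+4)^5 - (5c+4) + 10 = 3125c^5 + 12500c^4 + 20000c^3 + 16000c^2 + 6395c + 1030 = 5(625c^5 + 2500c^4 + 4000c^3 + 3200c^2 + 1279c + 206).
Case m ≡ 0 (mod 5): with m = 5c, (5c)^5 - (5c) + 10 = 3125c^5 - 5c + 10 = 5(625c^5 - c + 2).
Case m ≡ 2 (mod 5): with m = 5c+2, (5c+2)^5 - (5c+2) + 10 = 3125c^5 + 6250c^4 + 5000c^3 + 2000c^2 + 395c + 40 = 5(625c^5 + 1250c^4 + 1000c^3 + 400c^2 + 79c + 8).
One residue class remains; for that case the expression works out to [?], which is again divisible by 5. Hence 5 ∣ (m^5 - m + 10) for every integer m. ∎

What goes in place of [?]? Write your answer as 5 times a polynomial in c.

The residues treated are {3, 4, 0, 2}, so the missing case is m ≡ 1 (mod 5); write m = 5c+1.
Then (5c+1)^5 - (5c+1) + 10 = 3125c^5 + 3125c^4 + 1250c^3 + 250c^2 + 20c + 10 = 5(625c^5 + 625c^4 + 250c^3 + 50c^2 + 4c + 2).

5(625c^5 + 625c^4 + 250c^3 + 50c^2 + 4c + 2)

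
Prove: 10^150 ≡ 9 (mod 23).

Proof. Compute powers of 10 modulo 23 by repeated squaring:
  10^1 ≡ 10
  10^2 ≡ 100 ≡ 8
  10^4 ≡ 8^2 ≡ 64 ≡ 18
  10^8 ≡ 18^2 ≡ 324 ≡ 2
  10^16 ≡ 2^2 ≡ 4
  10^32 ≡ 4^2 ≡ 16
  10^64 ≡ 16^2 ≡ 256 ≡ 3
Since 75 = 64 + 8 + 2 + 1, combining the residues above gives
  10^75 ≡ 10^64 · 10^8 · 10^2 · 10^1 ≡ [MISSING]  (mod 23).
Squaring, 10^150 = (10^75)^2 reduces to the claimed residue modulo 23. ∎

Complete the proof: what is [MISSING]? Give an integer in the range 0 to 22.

20

10^64 · 10^8 · 10^2 · 10^1 ≡ 3 · 2 · 8 · 10 = 480.
480 mod 23 = 20, so 10^75 ≡ 20 (mod 23).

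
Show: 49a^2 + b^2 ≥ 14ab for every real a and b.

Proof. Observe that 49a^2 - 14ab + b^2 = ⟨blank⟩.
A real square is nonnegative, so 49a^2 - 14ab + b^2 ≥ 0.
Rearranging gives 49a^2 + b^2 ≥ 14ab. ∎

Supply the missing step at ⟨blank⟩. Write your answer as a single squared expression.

The leading and trailing coefficients are 7^2 and 1^2, and 14 = 2·7·1, so the trinomial is (7a - b)^2.
Hence 49a^2 - 14ab + b^2 ≥ 0.

(7a - b)^2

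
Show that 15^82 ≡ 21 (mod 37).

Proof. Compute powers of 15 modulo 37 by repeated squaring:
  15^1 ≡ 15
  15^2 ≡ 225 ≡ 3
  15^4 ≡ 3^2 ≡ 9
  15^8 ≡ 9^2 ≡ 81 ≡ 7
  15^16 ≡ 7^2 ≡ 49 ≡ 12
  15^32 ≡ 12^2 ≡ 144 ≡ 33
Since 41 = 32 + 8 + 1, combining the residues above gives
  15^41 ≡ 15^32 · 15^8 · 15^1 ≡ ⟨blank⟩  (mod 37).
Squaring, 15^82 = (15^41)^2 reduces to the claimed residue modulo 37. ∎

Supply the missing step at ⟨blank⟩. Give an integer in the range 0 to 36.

15^32 · 15^8 · 15^1 ≡ 33 · 7 · 15 = 3465.
3465 mod 37 = 24, so 15^41 ≡ 24 (mod 37).

24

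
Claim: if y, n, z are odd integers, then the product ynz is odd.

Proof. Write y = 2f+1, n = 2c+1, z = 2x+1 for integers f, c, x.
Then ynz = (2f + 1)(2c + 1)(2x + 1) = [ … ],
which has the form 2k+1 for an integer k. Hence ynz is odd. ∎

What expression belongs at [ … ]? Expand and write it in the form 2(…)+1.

2(4cfx + 2cf + 2cx + c + 2fx + f + x) + 1

(2f + 1)(2c + 1)(2x + 1) = 8cfx + 4cf + 4cx + 2c + 4fx + 2f + 2x + 1
= 2(4cfx + 2cf + 2cx + c + 2fx + f + x) + 1.
Since 4cfx + 2cf + 2cx + c + 2fx + f + x is an integer, the product is of the form 2k+1 for an integer k.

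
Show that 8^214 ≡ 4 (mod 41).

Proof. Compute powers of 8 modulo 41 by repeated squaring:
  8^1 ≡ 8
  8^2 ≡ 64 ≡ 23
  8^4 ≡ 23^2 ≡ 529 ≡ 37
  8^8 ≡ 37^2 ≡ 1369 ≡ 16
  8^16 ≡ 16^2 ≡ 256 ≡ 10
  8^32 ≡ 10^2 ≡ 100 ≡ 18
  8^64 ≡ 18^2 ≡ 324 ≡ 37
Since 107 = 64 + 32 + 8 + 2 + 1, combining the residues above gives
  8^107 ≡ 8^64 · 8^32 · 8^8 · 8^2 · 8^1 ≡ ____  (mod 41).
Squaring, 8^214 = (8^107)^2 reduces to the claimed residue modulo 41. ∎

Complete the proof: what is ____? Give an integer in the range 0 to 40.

2

Multiply the listed residues: 37 · 18 · 16 · 23 · 8 = 666 → 10656 → 245088 → 1960704.
Reducing modulo 41: 1960704 = 47822·41 + 2, so 8^107 ≡ 2.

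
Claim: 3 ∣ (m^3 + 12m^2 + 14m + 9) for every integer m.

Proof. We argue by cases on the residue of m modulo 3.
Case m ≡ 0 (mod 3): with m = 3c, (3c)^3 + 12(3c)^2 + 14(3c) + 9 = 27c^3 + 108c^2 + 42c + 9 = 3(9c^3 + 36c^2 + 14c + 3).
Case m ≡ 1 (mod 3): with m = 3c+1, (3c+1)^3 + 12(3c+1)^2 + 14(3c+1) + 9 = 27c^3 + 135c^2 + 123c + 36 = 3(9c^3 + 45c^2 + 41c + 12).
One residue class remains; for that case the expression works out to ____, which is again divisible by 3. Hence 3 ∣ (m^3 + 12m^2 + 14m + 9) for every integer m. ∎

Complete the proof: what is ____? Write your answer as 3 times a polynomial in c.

The residues treated are {0, 1}, so the missing case is m ≡ 2 (mod 3); write m = 3c+2.
Then (3c+2)^3 + 12(3c+2)^2 + 14(3c+2) + 9 = 27c^3 + 162c^2 + 222c + 93 = 3(9c^3 + 54c^2 + 74c + 31).

3(9c^3 + 54c^2 + 74c + 31)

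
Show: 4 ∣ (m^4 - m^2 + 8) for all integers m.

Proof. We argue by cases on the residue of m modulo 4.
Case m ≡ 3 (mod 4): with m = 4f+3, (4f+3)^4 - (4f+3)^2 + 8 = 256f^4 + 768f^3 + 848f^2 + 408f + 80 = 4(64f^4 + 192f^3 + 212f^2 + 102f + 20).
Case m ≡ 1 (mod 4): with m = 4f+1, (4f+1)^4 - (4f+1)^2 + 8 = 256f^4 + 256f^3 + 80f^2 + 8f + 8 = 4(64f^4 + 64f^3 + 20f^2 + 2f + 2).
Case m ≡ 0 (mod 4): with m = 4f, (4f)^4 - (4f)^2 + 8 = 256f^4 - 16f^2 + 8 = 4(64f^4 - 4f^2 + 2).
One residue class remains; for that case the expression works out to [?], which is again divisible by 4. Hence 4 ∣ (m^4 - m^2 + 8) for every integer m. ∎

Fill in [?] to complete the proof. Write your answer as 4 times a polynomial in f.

4(64f^4 + 128f^3 + 92f^2 + 28f + 5)

Only m ≡ 2 (mod 4) is unaccounted for. Put m = 4f+2:
(4f+2)^4 - (4f+2)^2 + 8 expands to 256f^4 + 512f^3 + 368f^2 + 112f + 20,
and factoring out 4 leaves 4(64f^4 + 128f^3 + 92f^2 + 28f + 5).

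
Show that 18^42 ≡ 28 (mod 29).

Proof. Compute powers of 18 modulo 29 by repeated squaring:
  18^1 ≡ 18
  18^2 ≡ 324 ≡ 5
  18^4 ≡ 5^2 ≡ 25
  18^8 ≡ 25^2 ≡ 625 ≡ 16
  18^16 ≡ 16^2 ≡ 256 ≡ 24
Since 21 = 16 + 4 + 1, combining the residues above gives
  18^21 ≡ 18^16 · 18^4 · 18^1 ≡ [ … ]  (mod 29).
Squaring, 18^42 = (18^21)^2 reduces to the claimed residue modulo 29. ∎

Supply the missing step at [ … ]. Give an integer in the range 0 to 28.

12

Multiply the listed residues: 24 · 25 · 18 = 600 → 10800.
Reducing modulo 29: 10800 = 372·29 + 12, so 18^21 ≡ 12.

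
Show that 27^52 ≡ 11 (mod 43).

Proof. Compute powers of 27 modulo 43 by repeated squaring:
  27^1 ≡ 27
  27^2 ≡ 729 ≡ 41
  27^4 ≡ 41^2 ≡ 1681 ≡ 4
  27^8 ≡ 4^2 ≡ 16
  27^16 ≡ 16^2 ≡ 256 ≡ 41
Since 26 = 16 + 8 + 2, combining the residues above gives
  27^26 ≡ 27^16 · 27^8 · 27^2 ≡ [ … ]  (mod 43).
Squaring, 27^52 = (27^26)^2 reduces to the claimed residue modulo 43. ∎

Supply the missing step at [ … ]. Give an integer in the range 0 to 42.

27^16 · 27^8 · 27^2 ≡ 41 · 16 · 41 = 26896.
26896 mod 43 = 21, so 27^26 ≡ 21 (mod 43).

21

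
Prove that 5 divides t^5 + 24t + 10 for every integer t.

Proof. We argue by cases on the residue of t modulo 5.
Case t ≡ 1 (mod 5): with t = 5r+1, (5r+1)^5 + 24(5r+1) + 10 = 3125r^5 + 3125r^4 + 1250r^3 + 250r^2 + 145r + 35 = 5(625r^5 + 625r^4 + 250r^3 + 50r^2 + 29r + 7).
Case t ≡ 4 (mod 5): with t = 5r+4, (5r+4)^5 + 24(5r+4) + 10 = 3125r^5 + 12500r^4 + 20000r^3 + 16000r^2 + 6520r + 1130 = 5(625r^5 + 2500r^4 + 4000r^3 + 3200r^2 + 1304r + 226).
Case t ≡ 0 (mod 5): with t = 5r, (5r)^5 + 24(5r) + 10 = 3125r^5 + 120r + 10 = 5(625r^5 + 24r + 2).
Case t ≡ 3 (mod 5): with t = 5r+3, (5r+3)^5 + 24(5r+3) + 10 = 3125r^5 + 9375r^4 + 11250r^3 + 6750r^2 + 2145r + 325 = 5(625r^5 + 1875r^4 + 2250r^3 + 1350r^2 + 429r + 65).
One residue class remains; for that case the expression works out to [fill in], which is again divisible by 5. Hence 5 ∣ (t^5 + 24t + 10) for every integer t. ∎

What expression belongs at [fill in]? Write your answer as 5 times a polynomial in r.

5(625r^5 + 1250r^4 + 1000r^3 + 400r^2 + 104r + 18)

Only t ≡ 2 (mod 5) is unaccounted for. Put t = 5r+2:
(5r+2)^5 + 24(5r+2) + 10 expands to 3125r^5 + 6250r^4 + 5000r^3 + 2000r^2 + 520r + 90,
and factoring out 5 leaves 5(625r^5 + 1250r^4 + 1000r^3 + 400r^2 + 104r + 18).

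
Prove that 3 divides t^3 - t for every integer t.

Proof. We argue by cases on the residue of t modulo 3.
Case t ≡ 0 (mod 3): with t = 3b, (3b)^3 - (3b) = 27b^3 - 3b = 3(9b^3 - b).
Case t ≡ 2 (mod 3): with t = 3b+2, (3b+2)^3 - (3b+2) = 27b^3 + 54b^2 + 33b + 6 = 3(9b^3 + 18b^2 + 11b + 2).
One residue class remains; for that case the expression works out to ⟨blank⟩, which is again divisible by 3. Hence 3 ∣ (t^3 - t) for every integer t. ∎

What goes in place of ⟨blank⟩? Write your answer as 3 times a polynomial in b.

The residues treated are {0, 2}, so the missing case is t ≡ 1 (mod 3); write t = 3b+1.
Then (3b+1)^3 - (3b+1) = 27b^3 + 27b^2 + 6b = 3(9b^3 + 9b^2 + 2b).

3(9b^3 + 9b^2 + 2b)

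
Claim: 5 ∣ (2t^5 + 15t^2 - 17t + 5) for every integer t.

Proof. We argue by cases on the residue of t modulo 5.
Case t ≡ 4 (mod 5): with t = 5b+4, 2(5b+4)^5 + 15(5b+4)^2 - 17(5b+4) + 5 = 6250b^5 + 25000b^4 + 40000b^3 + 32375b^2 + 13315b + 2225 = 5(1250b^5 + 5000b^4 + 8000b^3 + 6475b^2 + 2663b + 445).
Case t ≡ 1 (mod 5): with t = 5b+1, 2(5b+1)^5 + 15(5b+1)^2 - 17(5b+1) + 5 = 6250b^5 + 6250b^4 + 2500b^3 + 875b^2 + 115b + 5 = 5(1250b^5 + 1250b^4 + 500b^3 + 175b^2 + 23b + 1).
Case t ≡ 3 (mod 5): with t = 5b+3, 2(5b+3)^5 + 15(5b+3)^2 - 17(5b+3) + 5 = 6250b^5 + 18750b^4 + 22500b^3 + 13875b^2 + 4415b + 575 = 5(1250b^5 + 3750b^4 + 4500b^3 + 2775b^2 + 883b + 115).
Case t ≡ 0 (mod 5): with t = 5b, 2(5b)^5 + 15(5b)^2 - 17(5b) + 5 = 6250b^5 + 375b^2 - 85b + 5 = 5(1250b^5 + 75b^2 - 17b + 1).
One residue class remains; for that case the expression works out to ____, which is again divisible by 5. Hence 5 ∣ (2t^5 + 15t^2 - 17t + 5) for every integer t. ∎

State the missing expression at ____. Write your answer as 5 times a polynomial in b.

The residues treated are {4, 1, 3, 0}, so the missing case is t ≡ 2 (mod 5); write t = 5b+2.
Then 2(5b+2)^5 + 15(5b+2)^2 - 17(5b+2) + 5 = 6250b^5 + 12500b^4 + 10000b^3 + 4375b^2 + 1015b + 95 = 5(1250b^5 + 2500b^4 + 2000b^3 + 875b^2 + 203b + 19).

5(1250b^5 + 2500b^4 + 2000b^3 + 875b^2 + 203b + 19)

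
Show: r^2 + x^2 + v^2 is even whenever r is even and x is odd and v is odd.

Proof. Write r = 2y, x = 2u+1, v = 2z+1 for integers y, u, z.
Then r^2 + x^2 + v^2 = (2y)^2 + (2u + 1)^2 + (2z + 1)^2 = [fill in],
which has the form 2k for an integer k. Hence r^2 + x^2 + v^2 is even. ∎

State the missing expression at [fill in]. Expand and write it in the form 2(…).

(2y)^2 + (2u + 1)^2 + (2z + 1)^2 = 4u^2 + 4u + 4y^2 + 4z^2 + 4z + 2
= 2(2u^2 + 2u + 2y^2 + 2z^2 + 2z + 1).
Since 2u^2 + 2u + 2y^2 + 2z^2 + 2z + 1 is an integer, the sum of squares is of the form 2k for an integer k.

2(2u^2 + 2u + 2y^2 + 2z^2 + 2z + 1)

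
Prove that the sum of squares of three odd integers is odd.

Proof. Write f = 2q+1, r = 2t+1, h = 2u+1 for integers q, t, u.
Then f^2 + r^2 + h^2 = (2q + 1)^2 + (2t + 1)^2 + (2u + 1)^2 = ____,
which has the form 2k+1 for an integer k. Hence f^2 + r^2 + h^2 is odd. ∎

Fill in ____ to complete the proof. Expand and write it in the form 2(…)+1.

2(2q^2 + 2q + 2t^2 + 2t + 2u^2 + 2u + 1) + 1

Expanding: (2q + 1)^2 + (2t + 1)^2 + (2u + 1)^2 = 4q^2 + 4q + 4t^2 + 4t + 4u^2 + 4u + 3.
Every term except the constant is even, so this is 2(2q^2 + 2q + 2t^2 + 2t + 2u^2 + 2u + 1) + 1,
and 2q^2 + 2q + 2t^2 + 2t + 2u^2 + 2u + 1 ∈ ℤ gives the required form.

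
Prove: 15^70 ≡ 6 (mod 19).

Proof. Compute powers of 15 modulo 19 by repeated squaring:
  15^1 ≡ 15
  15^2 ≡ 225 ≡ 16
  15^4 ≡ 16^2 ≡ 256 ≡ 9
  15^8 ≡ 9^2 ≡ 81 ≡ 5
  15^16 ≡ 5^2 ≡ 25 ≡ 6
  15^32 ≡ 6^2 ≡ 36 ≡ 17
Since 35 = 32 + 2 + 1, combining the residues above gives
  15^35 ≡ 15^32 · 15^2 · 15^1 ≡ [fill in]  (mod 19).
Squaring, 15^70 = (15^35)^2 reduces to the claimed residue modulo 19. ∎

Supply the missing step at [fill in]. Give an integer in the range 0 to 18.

14

Multiply the listed residues: 17 · 16 · 15 = 272 → 4080.
Reducing modulo 19: 4080 = 214·19 + 14, so 15^35 ≡ 14.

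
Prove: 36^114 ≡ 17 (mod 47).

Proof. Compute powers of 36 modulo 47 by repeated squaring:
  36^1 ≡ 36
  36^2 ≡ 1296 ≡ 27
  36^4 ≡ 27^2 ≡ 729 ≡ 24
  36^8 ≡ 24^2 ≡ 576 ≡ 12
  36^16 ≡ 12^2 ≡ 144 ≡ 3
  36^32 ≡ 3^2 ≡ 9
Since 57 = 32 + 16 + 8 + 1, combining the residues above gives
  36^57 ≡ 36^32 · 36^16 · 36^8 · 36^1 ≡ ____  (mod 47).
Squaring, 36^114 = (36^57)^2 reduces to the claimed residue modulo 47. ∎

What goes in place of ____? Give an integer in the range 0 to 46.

36^32 · 36^16 · 36^8 · 36^1 ≡ 9 · 3 · 12 · 36 = 11664.
11664 mod 47 = 8, so 36^57 ≡ 8 (mod 47).

8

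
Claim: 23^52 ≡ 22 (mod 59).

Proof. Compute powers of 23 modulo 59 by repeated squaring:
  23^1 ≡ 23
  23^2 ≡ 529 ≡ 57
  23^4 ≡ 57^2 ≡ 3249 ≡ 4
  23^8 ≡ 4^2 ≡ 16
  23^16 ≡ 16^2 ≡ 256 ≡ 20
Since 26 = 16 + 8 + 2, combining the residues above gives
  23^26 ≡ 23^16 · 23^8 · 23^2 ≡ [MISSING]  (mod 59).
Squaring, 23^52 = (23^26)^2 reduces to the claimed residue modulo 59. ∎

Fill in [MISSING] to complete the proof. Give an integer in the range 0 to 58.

Multiply the listed residues: 20 · 16 · 57 = 320 → 18240.
Reducing modulo 59: 18240 = 309·59 + 9, so 23^26 ≡ 9.

9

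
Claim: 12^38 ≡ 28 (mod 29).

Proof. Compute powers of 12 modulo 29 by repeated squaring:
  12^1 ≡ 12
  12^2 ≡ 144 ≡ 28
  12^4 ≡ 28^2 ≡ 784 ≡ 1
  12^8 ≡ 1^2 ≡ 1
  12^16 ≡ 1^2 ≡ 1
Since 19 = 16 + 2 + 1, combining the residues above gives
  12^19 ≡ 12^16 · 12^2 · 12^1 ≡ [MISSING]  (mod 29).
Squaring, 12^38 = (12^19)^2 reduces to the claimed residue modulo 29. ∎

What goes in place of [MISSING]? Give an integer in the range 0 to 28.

12^16 · 12^2 · 12^1 ≡ 1 · 28 · 12 = 336.
336 mod 29 = 17, so 12^19 ≡ 17 (mod 29).

17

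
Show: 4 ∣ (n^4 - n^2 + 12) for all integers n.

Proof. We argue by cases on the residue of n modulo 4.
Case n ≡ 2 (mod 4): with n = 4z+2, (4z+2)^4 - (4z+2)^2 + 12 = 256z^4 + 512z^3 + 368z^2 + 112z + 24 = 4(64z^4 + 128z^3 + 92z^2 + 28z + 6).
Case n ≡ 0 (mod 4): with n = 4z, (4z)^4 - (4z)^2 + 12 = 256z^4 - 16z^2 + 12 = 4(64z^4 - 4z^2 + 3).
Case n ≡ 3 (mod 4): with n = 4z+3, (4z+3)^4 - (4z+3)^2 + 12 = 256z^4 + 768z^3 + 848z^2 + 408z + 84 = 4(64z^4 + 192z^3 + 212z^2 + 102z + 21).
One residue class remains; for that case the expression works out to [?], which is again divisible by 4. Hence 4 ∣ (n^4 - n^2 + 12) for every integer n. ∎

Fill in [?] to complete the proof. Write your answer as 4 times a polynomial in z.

4(64z^4 + 64z^3 + 20z^2 + 2z + 3)

Only n ≡ 1 (mod 4) is unaccounted for. Put n = 4z+1:
(4z+1)^4 - (4z+1)^2 + 12 expands to 256z^4 + 256z^3 + 80z^2 + 8z + 12,
and factoring out 4 leaves 4(64z^4 + 64z^3 + 20z^2 + 2z + 3).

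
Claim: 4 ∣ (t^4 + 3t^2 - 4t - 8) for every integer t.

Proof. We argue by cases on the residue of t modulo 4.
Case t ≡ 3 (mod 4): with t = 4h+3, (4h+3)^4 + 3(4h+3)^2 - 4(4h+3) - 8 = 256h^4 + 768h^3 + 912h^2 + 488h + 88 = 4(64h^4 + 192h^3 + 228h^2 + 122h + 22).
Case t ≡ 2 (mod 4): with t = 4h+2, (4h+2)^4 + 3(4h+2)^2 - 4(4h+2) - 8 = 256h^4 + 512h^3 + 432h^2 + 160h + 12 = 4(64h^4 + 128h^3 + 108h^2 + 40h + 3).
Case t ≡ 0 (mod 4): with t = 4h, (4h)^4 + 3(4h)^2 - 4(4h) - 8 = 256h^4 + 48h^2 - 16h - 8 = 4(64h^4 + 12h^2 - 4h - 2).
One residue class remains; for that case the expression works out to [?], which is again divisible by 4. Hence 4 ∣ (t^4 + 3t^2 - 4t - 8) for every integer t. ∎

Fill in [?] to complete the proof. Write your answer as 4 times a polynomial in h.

4(64h^4 + 64h^3 + 36h^2 + 6h - 2)

The residues treated are {3, 2, 0}, so the missing case is t ≡ 1 (mod 4); write t = 4h+1.
Then (4h+1)^4 + 3(4h+1)^2 - 4(4h+1) - 8 = 256h^4 + 256h^3 + 144h^2 + 24h - 8 = 4(64h^4 + 64h^3 + 36h^2 + 6h - 2).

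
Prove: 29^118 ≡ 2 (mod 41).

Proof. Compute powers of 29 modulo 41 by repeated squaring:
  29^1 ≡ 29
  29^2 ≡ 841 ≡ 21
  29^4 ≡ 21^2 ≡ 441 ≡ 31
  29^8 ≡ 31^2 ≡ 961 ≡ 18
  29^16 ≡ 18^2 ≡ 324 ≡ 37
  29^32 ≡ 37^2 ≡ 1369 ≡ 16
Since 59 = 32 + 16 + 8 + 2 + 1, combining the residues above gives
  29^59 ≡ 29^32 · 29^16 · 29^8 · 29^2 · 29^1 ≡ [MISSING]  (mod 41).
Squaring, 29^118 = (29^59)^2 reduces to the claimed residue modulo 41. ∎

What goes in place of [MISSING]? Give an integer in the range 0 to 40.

24

Multiply the listed residues: 16 · 37 · 18 · 21 · 29 = 592 → 10656 → 223776 → 6489504.
Reducing modulo 41: 6489504 = 158280·41 + 24, so 29^59 ≡ 24.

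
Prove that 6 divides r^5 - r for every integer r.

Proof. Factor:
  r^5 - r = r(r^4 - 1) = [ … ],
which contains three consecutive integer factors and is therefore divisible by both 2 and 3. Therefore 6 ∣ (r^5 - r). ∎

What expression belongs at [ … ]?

(r - 1)r(r + 1)(r^2 + 1)

r^4 - 1 = (r^2 - 1)(r^2 + 1), and r^2 - 1 = (r-1)(r+1).
So r(r^4 - 1) = (r - 1)r(r + 1)(r^2 + 1).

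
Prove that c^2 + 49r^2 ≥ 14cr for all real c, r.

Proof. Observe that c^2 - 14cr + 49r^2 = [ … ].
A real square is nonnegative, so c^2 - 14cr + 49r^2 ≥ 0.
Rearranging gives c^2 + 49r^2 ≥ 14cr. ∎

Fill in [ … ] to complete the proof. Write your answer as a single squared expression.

c^2 - 14cr + 49r^2 is a perfect-square trinomial: the outer terms are (c)^2 and (7r)^2, and the cross term is -2·c·7r.
So c^2 - 14cr + 49r^2 = (c - 7r)^2 ≥ 0.

(c - 7r)^2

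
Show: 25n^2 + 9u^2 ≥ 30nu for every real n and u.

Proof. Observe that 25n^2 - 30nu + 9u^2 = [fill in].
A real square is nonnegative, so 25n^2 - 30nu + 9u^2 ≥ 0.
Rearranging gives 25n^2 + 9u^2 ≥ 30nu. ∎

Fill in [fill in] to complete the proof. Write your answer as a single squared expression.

The leading and trailing coefficients are 5^2 and 3^2, and 30 = 2·5·3, so the trinomial is (5n - 3u)^2.
Hence 25n^2 - 30nu + 9u^2 ≥ 0.

(5n - 3u)^2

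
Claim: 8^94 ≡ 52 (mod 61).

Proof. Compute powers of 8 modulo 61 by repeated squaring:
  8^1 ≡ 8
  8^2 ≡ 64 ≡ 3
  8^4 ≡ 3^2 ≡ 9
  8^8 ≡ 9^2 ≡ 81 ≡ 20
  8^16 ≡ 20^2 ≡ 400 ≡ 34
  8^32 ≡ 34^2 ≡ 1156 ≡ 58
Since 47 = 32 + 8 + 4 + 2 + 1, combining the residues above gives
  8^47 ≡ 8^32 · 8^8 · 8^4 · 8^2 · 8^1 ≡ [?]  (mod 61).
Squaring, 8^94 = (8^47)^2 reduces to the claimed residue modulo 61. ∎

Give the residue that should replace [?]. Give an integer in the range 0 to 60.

33

Multiply the listed residues: 58 · 20 · 9 · 3 · 8 = 1160 → 10440 → 31320 → 250560.
Reducing modulo 61: 250560 = 4107·61 + 33, so 8^47 ≡ 33.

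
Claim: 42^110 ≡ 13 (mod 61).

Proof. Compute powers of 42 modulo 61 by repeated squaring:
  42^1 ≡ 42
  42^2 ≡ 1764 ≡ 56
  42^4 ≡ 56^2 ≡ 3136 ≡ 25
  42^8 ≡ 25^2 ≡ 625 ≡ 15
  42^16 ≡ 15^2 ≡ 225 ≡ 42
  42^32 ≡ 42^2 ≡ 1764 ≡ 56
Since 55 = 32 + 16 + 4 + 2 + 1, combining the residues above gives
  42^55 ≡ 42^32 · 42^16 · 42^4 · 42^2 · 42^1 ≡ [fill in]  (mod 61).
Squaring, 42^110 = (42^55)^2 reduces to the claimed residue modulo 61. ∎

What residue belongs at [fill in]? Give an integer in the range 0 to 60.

Multiply the listed residues: 56 · 42 · 25 · 56 · 42 = 2352 → 58800 → 3292800 → 138297600.
Reducing modulo 61: 138297600 = 2267173·61 + 47, so 42^55 ≡ 47.

47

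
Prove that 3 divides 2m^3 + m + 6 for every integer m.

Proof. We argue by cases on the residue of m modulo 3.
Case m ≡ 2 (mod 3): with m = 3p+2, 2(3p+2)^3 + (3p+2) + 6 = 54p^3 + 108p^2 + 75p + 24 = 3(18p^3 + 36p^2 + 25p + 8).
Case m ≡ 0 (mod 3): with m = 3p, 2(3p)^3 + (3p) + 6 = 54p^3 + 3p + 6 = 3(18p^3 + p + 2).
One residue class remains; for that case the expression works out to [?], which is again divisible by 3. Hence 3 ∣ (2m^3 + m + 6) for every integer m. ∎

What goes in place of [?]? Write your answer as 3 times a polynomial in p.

3(18p^3 + 18p^2 + 7p + 3)

The residues treated are {2, 0}, so the missing case is m ≡ 1 (mod 3); write m = 3p+1.
Then 2(3p+1)^3 + (3p+1) + 6 = 54p^3 + 54p^2 + 21p + 9 = 3(18p^3 + 18p^2 + 7p + 3).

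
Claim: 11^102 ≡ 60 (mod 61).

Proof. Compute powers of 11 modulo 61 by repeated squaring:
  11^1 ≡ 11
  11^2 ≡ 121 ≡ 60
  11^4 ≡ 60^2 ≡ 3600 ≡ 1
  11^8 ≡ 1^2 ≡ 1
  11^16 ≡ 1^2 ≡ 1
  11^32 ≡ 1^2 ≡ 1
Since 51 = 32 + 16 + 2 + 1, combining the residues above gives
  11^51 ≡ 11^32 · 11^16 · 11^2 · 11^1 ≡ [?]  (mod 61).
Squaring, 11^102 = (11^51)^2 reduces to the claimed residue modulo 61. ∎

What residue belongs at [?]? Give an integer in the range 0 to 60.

50

Multiply the listed residues: 1 · 1 · 60 · 11 = 1 → 60 → 660.
Reducing modulo 61: 660 = 10·61 + 50, so 11^51 ≡ 50.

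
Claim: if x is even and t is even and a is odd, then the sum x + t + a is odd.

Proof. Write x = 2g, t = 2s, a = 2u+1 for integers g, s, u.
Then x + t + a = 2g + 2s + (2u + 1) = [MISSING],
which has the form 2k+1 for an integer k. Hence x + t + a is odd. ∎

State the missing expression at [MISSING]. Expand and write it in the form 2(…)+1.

2(g + s + u) + 1

2g + 2s + (2u + 1) = 2g + 2s + 2u + 1
= 2(g + s + u) + 1.
Since g + s + u is an integer, the sum is of the form 2k+1 for an integer k.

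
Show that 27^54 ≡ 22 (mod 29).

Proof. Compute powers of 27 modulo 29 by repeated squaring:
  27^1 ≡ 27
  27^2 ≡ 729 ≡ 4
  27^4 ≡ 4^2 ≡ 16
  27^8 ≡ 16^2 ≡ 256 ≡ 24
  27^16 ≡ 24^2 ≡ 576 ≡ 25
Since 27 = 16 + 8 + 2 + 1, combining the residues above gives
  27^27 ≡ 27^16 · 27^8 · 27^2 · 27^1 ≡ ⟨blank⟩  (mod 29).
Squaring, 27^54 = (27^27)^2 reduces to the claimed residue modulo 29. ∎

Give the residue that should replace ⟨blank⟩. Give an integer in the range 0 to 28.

14

27^16 · 27^8 · 27^2 · 27^1 ≡ 25 · 24 · 4 · 27 = 64800.
64800 mod 29 = 14, so 27^27 ≡ 14 (mod 29).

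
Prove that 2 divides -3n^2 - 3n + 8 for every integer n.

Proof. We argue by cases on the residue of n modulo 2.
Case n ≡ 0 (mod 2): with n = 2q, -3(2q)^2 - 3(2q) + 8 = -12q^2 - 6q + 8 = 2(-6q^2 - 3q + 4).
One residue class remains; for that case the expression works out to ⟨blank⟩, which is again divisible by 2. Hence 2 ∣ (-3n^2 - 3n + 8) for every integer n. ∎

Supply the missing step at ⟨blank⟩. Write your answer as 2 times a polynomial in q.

2(-6q^2 - 9q + 1)

Only n ≡ 1 (mod 2) is unaccounted for. Put n = 2q+1:
-3(2q+1)^2 - 3(2q+1) + 8 expands to -12q^2 - 18q + 2,
and factoring out 2 leaves 2(-6q^2 - 9q + 1).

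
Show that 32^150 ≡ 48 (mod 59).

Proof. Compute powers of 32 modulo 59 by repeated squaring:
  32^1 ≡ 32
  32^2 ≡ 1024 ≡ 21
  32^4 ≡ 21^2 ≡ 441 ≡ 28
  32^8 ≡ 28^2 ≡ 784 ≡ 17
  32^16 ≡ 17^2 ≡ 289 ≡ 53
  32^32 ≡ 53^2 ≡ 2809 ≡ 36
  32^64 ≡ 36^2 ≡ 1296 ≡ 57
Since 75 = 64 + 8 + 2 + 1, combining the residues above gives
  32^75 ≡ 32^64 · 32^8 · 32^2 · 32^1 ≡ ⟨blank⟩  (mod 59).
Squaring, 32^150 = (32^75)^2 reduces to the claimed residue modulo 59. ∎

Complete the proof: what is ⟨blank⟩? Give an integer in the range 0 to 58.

44

32^64 · 32^8 · 32^2 · 32^1 ≡ 57 · 17 · 21 · 32 = 651168.
651168 mod 59 = 44, so 32^75 ≡ 44 (mod 59).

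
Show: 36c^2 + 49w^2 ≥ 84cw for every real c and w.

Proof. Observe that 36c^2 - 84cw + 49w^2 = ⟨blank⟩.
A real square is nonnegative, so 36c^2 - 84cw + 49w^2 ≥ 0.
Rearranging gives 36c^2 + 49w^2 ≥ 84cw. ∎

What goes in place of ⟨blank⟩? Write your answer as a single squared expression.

(6c - 7w)^2

36c^2 - 84cw + 49w^2 is a perfect-square trinomial: the outer terms are (6c)^2 and (7w)^2, and the cross term is -2·6c·7w.
So 36c^2 - 84cw + 49w^2 = (6c - 7w)^2 ≥ 0.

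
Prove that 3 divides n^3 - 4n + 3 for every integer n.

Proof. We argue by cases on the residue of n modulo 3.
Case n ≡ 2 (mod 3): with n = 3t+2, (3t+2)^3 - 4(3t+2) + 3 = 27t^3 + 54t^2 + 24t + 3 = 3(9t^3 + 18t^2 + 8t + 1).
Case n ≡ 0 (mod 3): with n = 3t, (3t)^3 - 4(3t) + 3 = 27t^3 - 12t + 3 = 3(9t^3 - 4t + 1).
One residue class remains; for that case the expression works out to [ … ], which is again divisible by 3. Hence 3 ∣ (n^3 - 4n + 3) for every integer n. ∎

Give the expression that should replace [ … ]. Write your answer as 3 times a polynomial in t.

3(9t^3 + 9t^2 - t)

The residues treated are {2, 0}, so the missing case is n ≡ 1 (mod 3); write n = 3t+1.
Then (3t+1)^3 - 4(3t+1) + 3 = 27t^3 + 27t^2 - 3t = 3(9t^3 + 9t^2 - t).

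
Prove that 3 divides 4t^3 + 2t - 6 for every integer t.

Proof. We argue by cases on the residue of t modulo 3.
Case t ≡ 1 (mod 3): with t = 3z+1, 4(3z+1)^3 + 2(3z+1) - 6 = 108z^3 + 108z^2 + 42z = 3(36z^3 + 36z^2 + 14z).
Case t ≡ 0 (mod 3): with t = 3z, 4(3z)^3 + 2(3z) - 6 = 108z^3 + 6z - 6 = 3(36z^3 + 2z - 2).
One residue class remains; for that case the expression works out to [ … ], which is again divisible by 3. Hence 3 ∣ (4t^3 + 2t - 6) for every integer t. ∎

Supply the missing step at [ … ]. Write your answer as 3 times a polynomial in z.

3(36z^3 + 72z^2 + 50z + 10)

Only t ≡ 2 (mod 3) is unaccounted for. Put t = 3z+2:
4(3z+2)^3 + 2(3z+2) - 6 expands to 108z^3 + 216z^2 + 150z + 30,
and factoring out 3 leaves 3(36z^3 + 72z^2 + 50z + 10).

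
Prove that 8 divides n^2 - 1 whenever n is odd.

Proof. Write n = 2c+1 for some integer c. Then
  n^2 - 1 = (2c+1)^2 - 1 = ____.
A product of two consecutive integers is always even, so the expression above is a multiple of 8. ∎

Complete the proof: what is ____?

(2c+1)^2 - 1 = 4c^2 + 4c + 1 - 1 = 4c^2 + 4c = 4c(c+1).
Since c and c+1 are consecutive, c(c+1) is even, and 4·(even) is a multiple of 8.

4c(c + 1)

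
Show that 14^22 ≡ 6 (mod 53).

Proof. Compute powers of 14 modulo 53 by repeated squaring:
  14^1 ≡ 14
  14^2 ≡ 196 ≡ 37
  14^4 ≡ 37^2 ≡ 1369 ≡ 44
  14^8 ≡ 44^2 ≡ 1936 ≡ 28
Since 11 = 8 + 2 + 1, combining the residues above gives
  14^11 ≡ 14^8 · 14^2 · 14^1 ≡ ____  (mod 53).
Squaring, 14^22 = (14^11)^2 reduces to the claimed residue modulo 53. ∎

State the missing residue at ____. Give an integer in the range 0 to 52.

14^8 · 14^2 · 14^1 ≡ 28 · 37 · 14 = 14504.
14504 mod 53 = 35, so 14^11 ≡ 35 (mod 53).

35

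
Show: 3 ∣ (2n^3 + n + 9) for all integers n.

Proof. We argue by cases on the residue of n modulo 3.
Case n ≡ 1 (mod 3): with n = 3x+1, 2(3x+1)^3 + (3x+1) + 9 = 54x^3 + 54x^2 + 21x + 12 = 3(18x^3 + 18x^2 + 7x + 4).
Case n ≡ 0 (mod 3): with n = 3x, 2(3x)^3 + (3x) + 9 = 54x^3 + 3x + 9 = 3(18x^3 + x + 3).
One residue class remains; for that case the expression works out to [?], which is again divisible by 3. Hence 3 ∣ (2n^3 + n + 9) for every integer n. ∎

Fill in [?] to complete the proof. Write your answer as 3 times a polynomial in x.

The residues treated are {1, 0}, so the missing case is n ≡ 2 (mod 3); write n = 3x+2.
Then 2(3x+2)^3 + (3x+2) + 9 = 54x^3 + 108x^2 + 75x + 27 = 3(18x^3 + 36x^2 + 25x + 9).

3(18x^3 + 36x^2 + 25x + 9)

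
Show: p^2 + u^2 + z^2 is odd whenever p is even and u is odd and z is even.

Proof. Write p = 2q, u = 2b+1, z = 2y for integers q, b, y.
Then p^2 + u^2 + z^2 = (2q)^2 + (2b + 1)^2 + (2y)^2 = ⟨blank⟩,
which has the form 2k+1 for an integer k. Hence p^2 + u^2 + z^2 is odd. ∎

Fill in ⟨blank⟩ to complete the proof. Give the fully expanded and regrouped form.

Expanding: (2q)^2 + (2b + 1)^2 + (2y)^2 = 4b^2 + 4b + 4q^2 + 4y^2 + 1.
Every term except the constant is even, so this is 2(2b^2 + 2b + 2q^2 + 2y^2) + 1,
and 2b^2 + 2b + 2q^2 + 2y^2 ∈ ℤ gives the required form.

2(2b^2 + 2b + 2q^2 + 2y^2) + 1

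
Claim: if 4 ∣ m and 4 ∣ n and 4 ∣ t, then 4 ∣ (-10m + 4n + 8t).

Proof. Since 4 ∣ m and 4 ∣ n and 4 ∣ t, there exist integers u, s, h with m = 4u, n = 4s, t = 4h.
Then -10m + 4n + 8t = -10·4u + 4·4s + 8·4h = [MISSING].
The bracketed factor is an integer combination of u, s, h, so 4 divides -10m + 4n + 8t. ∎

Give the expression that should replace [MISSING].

Pull the common 4 out of every term: -10·4u + 4·4s + 8·4h = 4(8h + 4s - 10u).
8h + 4s - 10u is an integer, which exhibits the divisibility.

4(8h + 4s - 10u)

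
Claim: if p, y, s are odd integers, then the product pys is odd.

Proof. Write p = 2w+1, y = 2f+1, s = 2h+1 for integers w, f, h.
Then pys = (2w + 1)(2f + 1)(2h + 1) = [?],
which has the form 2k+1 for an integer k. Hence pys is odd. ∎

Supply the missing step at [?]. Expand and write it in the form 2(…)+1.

2(4fhw + 2fh + 2fw + f + 2hw + h + w) + 1

Expanding: (2w + 1)(2f + 1)(2h + 1) = 8fhw + 4fh + 4fw + 2f + 4hw + 2h + 2w + 1.
Every term except the constant is even, so this is 2(4fhw + 2fh + 2fw + f + 2hw + h + w) + 1,
and 4fhw + 2fh + 2fw + f + 2hw + h + w ∈ ℤ gives the required form.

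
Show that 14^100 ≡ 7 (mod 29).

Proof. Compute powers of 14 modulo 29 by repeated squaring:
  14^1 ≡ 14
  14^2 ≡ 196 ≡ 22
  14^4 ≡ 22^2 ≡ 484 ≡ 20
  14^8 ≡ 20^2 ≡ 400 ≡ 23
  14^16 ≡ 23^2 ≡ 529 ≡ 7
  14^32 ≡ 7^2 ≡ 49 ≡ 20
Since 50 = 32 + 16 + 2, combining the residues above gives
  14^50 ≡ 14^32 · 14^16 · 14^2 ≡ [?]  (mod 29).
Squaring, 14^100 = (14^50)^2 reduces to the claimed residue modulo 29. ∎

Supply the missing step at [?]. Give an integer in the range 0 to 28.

14^32 · 14^16 · 14^2 ≡ 20 · 7 · 22 = 3080.
3080 mod 29 = 6, so 14^50 ≡ 6 (mod 29).

6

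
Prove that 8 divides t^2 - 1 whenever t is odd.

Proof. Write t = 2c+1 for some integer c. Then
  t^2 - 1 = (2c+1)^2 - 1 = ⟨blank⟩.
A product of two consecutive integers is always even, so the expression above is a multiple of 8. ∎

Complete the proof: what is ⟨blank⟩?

4c(c + 1)

(2c+1)^2 - 1 = 4c^2 + 4c + 1 - 1 = 4c^2 + 4c = 4c(c+1).
Since c and c+1 are consecutive, c(c+1) is even, and 4·(even) is a multiple of 8.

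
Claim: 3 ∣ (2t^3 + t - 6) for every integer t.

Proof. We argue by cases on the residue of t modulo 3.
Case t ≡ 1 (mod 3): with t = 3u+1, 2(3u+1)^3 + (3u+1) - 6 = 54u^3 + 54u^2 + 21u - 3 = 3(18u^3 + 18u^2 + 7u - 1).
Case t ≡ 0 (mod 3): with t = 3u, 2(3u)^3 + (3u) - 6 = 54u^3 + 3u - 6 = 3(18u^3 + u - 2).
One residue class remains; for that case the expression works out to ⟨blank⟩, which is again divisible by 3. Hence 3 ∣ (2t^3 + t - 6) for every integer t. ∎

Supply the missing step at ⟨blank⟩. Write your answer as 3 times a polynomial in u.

Only t ≡ 2 (mod 3) is unaccounted for. Put t = 3u+2:
2(3u+2)^3 + (3u+2) - 6 expands to 54u^3 + 108u^2 + 75u + 12,
and factoring out 3 leaves 3(18u^3 + 36u^2 + 25u + 4).

3(18u^3 + 36u^2 + 25u + 4)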